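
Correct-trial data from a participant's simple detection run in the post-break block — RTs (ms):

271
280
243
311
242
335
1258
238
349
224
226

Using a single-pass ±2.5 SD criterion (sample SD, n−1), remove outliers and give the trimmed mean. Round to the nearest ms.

n = 11, ΣRT = 3977, M = 361.545
Σ(x−M)² = 902794.73; s = √(902794.73/10) = 300.465
Cutoffs: 361.545 ± 2.5·300.465 → [-389.6, 1112.7]
Outside: 1258 → excluded.
Retained (n=10): Σ = 2719, mean = 2719/10 = 271.900

272 ms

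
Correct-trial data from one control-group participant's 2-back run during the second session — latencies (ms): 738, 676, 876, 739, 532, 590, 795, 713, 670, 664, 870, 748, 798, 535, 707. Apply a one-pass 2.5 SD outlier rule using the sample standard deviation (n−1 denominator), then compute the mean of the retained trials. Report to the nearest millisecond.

710 ms

n = 15, ΣRT = 10651, M = 710.067
Σ(x−M)² = 152792.93; s = √(152792.93/14) = 104.469
Cutoffs: 710.067 ± 2.5·104.469 → [448.9, 971.2]
No RTs fall outside the cutoffs; all 15 retained. Mean = 10651/15 = 710.067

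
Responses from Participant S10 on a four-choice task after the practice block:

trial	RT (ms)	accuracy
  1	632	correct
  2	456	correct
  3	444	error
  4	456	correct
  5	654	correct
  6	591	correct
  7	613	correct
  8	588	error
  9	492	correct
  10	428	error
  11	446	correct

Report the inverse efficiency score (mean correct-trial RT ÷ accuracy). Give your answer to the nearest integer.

746 ms

Correct trials (n=8): 632, 456, 456, 654, 591, 613, 492, 446
Mean correct RT = 4340/8 = 542.5000 ms
Proportion correct = 8/11
IES = 542.5000 / (8/11) = 745.938 ms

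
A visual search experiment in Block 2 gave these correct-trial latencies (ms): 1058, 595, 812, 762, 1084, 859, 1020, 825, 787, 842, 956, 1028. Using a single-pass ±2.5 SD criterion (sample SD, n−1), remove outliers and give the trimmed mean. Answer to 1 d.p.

n = 12, ΣRT = 10628, M = 885.667
Σ(x−M)² = 233526.67; s = √(233526.67/11) = 145.704
Cutoffs: 885.667 ± 2.5·145.704 → [521.4, 1249.9]
No RTs fall outside the cutoffs; all 12 retained. Mean = 10628/12 = 885.667

885.7 ms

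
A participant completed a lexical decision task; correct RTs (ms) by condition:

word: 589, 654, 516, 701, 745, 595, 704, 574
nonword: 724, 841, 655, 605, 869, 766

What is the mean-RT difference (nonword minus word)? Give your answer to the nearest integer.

M(word) = 5078/8 = 634.750
M(nonword) = 4460/6 = 743.333
Difference = 743.333 − 634.750 = 108.583 ms

109 ms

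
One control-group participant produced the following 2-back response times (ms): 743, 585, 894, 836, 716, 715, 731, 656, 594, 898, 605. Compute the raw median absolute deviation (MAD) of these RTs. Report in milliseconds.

Sorted: 585, 594, 605, 656, 715, 716, 731, 743, 836, 894, 898 → median = 716
|x − 716|: 27, 131, 178, 120, 0, 1, 15, 60, 122, 182, 111
Sorted deviations: 0, 1, 15, 27, 60, 111, 120, 122, 131, 178, 182 → MAD = 111

111 ms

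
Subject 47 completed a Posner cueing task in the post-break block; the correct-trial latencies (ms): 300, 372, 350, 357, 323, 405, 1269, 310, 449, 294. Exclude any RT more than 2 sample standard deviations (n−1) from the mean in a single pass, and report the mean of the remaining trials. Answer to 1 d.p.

n = 10, ΣRT = 4429, M = 442.900
Σ(x−M)² = 779580.90; s = √(779580.90/9) = 294.313
Cutoffs: 442.900 ± 2·294.313 → [-145.7, 1031.5]
Outside: 1269 → excluded.
Retained (n=9): Σ = 3160, mean = 3160/9 = 351.111

351.1 ms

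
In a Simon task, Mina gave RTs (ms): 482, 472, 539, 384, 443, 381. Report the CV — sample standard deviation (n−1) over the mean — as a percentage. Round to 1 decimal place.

13.5%

n = 6, Σ = 2701, M = 450.1667
Σ(x−M)² = 18594.833; s = √(18594.833/5) = 60.9833
CV = 60.9833 / 450.1667 = 0.13547 = 13.547%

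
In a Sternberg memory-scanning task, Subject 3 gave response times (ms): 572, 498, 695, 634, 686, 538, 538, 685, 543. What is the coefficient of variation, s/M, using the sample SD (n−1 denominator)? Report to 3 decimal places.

0.128

n = 9, Σ = 5389, M = 598.7778
Σ(x−M)² = 46913.556; s = √(46913.556/8) = 76.5780
CV = 76.5780 / 598.7778 = 0.12789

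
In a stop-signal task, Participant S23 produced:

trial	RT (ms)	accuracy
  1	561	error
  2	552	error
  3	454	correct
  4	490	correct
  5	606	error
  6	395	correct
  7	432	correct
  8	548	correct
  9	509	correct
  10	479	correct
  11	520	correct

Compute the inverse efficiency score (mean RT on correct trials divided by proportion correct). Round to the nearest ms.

658 ms

Correct trials (n=8): 454, 490, 395, 432, 548, 509, 479, 520
Mean correct RT = 3827/8 = 478.3750 ms
Proportion correct = 8/11
IES = 478.3750 / (8/11) = 657.766 ms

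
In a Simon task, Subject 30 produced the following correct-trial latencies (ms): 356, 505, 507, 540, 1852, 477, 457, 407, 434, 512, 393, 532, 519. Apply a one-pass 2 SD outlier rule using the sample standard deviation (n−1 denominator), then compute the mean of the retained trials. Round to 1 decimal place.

n = 13, ΣRT = 7491, M = 576.231
Σ(x−M)² = 1803130.31; s = √(1803130.31/12) = 387.635
Cutoffs: 576.231 ± 2·387.635 → [-199.0, 1351.5]
Outside: 1852 → excluded.
Retained (n=12): Σ = 5639, mean = 5639/12 = 469.917

469.9 ms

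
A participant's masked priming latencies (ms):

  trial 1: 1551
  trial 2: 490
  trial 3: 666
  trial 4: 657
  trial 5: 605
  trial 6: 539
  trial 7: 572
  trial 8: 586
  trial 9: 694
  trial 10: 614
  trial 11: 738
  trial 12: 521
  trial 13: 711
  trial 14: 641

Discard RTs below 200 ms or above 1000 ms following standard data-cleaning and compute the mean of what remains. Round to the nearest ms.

618 ms

Excluded: 1551
Retained (n=13): Σ = 8034
Mean = 8034/13 = 618.0000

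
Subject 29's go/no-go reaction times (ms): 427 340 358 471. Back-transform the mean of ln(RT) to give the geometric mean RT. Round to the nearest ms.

396 ms

ln(RT): 6.0568, 5.8289, 5.8805, 6.1549
Mean ln(RT) = 23.9211/4 = 5.98028
Geometric mean = exp(5.98028) = 395.55 ms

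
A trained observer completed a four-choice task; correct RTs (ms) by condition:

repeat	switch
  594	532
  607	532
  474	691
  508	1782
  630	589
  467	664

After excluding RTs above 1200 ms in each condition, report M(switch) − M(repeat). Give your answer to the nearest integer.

switch: exclude 1782
M(repeat) = 3280/6 = 546.667
M(switch) = 3008/5 = 601.600
Difference = 601.600 − 546.667 = 54.933 ms

55 ms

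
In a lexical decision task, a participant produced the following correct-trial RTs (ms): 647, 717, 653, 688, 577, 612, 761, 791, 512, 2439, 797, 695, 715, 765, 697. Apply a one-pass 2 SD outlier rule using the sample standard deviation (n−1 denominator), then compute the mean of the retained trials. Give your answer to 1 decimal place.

n = 15, ΣRT = 12066, M = 804.400
Σ(x−M)² = 2950193.60; s = √(2950193.60/14) = 459.051
Cutoffs: 804.400 ± 2·459.051 → [-113.7, 1722.5]
Outside: 2439 → excluded.
Retained (n=14): Σ = 9627, mean = 9627/14 = 687.643

687.6 ms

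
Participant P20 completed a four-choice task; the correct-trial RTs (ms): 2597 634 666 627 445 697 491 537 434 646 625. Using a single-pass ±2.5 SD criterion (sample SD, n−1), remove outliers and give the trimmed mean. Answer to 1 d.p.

n = 11, ΣRT = 8399, M = 763.545
Σ(x−M)² = 3779612.73; s = √(3779612.73/10) = 614.786
Cutoffs: 763.545 ± 2.5·614.786 → [-773.4, 2300.5]
Outside: 2597 → excluded.
Retained (n=10): Σ = 5802, mean = 5802/10 = 580.200

580.2 ms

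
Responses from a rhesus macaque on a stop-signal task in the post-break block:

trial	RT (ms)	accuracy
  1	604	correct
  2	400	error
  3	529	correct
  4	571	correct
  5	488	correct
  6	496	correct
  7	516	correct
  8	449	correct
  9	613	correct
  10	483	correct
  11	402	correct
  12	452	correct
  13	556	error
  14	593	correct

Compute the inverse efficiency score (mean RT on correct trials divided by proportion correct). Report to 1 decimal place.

602.4 ms

Correct trials (n=12): 604, 529, 571, 488, 496, 516, 449, 613, 483, 402, 452, 593
Mean correct RT = 6196/12 = 516.3333 ms
Proportion correct = 12/14
IES = 516.3333 / (12/14) = 602.389 ms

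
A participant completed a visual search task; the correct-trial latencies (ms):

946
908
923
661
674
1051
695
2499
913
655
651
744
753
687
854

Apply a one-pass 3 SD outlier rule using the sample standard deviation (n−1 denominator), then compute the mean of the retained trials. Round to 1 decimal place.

n = 15, ΣRT = 13614, M = 907.600
Σ(x−M)² = 2947291.60; s = √(2947291.60/14) = 458.825
Cutoffs: 907.600 ± 3·458.825 → [-468.9, 2284.1]
Outside: 2499 → excluded.
Retained (n=14): Σ = 11115, mean = 11115/14 = 793.929

793.9 ms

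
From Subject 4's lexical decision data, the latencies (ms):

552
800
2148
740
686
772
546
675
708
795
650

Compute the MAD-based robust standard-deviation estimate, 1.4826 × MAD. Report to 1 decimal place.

94.9 ms

Sorted: 546, 552, 650, 675, 686, 708, 740, 772, 795, 800, 2148 → median = 708
|x − 708| sorted: 0, 22, 32, 33, 58, 64, 87, 92, 156, 162, 1440 → MAD = 64
Robust SD ≈ 1.4826 × 64 = 94.886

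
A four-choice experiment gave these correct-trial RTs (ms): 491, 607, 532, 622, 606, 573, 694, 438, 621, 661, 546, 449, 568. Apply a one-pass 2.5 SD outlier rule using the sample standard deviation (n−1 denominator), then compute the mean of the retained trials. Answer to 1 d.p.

n = 13, ΣRT = 7408, M = 569.846
Σ(x−M)² = 71965.69; s = √(71965.69/12) = 77.441
Cutoffs: 569.846 ± 2.5·77.441 → [376.2, 763.4]
No RTs fall outside the cutoffs; all 13 retained. Mean = 7408/13 = 569.846

569.8 ms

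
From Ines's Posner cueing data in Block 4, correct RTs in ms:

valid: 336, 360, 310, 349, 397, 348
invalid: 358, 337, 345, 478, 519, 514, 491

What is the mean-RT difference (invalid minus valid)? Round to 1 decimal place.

84.6 ms

M(valid) = 2100/6 = 350.000
M(invalid) = 3042/7 = 434.571
Difference = 434.571 − 350.000 = 84.571 ms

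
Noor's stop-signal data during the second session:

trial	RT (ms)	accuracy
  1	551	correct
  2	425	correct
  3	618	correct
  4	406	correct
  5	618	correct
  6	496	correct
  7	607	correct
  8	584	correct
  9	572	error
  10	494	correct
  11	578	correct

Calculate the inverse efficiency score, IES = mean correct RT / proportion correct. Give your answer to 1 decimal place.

Correct trials (n=10): 551, 425, 618, 406, 618, 496, 607, 584, 494, 578
Mean correct RT = 5377/10 = 537.7000 ms
Proportion correct = 10/11
IES = 537.7000 / (10/11) = 591.470 ms

591.5 ms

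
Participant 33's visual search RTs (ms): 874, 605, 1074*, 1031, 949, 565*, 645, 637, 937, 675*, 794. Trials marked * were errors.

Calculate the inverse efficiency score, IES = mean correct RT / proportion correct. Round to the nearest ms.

Correct trials (n=8): 874, 605, 1031, 949, 645, 637, 937, 794
Mean correct RT = 6472/8 = 809.0000 ms
Proportion correct = 8/11
IES = 809.0000 / (8/11) = 1112.375 ms

1112 ms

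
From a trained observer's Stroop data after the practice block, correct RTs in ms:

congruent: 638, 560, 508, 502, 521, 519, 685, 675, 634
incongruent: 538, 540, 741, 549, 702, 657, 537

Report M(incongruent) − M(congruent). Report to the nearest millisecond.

27 ms

M(congruent) = 5242/9 = 582.444
M(incongruent) = 4264/7 = 609.143
Difference = 609.143 − 582.444 = 26.698 ms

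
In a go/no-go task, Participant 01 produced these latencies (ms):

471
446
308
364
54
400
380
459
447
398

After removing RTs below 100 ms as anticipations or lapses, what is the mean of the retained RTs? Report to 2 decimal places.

408.11 ms

Excluded: 54
Retained (n=9): Σ = 3673
Mean = 3673/9 = 408.1111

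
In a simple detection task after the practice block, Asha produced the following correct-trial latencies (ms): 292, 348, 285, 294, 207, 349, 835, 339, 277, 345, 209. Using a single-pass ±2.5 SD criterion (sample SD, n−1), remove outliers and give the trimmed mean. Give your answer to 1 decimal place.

294.5 ms

n = 11, ΣRT = 3780, M = 343.636
Σ(x−M)² = 291314.55; s = √(291314.55/10) = 170.679
Cutoffs: 343.636 ± 2.5·170.679 → [-83.1, 770.3]
Outside: 835 → excluded.
Retained (n=10): Σ = 2945, mean = 2945/10 = 294.500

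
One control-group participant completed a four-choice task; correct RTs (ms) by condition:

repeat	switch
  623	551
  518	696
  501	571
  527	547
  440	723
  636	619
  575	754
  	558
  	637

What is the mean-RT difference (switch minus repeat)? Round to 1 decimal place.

M(repeat) = 3820/7 = 545.714
M(switch) = 5656/9 = 628.444
Difference = 628.444 − 545.714 = 82.730 ms

82.7 ms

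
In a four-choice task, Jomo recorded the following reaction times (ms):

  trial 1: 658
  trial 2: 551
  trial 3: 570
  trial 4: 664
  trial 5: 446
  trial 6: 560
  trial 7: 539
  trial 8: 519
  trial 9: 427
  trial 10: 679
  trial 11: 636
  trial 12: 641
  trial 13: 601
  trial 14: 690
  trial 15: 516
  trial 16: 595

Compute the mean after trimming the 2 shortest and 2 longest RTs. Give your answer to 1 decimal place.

587.5 ms

Sorted: 427, 446, 516, 519, 539, 551, 560, 570, 595, 601, 636, 641, 658, 664, 679, 690
Drop lowest 2 (427, 446) and highest 2 (679, 690)
Remaining (n=12): Σ = 7050, mean = 7050/12 = 587.500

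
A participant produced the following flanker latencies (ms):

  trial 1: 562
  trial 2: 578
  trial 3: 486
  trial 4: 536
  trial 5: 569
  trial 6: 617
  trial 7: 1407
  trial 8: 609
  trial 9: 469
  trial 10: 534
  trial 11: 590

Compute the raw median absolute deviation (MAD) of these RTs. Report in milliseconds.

35 ms

Sorted: 469, 486, 534, 536, 562, 569, 578, 590, 609, 617, 1407 → median = 569
|x − 569|: 7, 9, 83, 33, 0, 48, 838, 40, 100, 35, 21
Sorted deviations: 0, 7, 9, 21, 33, 35, 40, 48, 83, 100, 838 → MAD = 35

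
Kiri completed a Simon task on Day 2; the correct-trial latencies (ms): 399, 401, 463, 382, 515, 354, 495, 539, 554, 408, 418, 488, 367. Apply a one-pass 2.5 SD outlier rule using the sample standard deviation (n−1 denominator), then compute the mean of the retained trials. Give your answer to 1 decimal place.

444.8 ms

n = 13, ΣRT = 5783, M = 444.846
Σ(x−M)² = 54773.69; s = √(54773.69/12) = 67.561
Cutoffs: 444.846 ± 2.5·67.561 → [275.9, 613.7]
No RTs fall outside the cutoffs; all 13 retained. Mean = 5783/13 = 444.846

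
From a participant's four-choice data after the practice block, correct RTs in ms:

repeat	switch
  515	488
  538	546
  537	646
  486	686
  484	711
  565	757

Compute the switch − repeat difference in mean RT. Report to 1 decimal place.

118.2 ms

M(repeat) = 3125/6 = 520.833
M(switch) = 3834/6 = 639.000
Difference = 639.000 − 520.833 = 118.167 ms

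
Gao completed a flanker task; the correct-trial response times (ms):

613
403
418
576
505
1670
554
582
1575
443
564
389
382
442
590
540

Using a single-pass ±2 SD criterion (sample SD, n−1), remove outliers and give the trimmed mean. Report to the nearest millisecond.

500 ms

n = 16, ΣRT = 10246, M = 640.375
Σ(x−M)² = 2300239.75; s = √(2300239.75/15) = 391.598
Cutoffs: 640.375 ± 2·391.598 → [-142.8, 1423.6]
Outside: 1575, 1670 → excluded.
Retained (n=14): Σ = 7001, mean = 7001/14 = 500.071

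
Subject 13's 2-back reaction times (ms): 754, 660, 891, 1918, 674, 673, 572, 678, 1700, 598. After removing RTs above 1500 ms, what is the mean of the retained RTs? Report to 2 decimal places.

Excluded: 1700, 1918
Retained (n=8): Σ = 5500
Mean = 5500/8 = 687.5000

687.50 ms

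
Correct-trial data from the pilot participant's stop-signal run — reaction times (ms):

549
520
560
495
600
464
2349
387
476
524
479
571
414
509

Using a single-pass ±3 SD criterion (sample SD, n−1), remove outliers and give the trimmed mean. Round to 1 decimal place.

n = 14, ΣRT = 8897, M = 635.500
Σ(x−M)² = 3206359.50; s = √(3206359.50/13) = 496.632
Cutoffs: 635.500 ± 3·496.632 → [-854.4, 2125.4]
Outside: 2349 → excluded.
Retained (n=13): Σ = 6548, mean = 6548/13 = 503.692

503.7 ms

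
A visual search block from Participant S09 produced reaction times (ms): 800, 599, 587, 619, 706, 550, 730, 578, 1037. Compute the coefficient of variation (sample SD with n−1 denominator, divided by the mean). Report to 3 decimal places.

0.224

n = 9, Σ = 6206, M = 689.5556
Σ(x−M)² = 190438.222; s = √(190438.222/8) = 154.2880
CV = 154.2880 / 689.5556 = 0.22375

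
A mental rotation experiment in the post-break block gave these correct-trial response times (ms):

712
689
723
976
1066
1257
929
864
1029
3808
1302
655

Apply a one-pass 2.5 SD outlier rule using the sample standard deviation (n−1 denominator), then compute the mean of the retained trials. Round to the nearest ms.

n = 12, ΣRT = 14010, M = 1167.500
Σ(x−M)² = 8110171.00; s = √(8110171.00/11) = 858.655
Cutoffs: 1167.500 ± 2.5·858.655 → [-979.1, 3314.1]
Outside: 3808 → excluded.
Retained (n=11): Σ = 10202, mean = 10202/11 = 927.455

927 ms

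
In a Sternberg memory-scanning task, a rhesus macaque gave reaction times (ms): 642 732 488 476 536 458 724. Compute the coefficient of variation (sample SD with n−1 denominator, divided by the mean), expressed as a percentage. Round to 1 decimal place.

n = 7, Σ = 4056, M = 579.4286
Σ(x−M)² = 83781.714; s = √(83781.714/6) = 118.1678
CV = 118.1678 / 579.4286 = 0.20394 = 20.394%

20.4%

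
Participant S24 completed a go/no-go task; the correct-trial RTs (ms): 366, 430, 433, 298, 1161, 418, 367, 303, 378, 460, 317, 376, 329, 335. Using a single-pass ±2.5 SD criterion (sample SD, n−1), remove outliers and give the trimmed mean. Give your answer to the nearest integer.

n = 14, ΣRT = 5971, M = 426.500
Σ(x−M)² = 614475.50; s = √(614475.50/13) = 217.411
Cutoffs: 426.500 ± 2.5·217.411 → [-117.0, 970.0]
Outside: 1161 → excluded.
Retained (n=13): Σ = 4810, mean = 4810/13 = 370.000

370 ms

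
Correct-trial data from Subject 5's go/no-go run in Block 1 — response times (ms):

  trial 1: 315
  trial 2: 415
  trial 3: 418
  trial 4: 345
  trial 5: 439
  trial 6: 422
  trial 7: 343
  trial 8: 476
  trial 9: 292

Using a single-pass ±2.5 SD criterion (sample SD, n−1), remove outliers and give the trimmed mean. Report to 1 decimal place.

385.0 ms

n = 9, ΣRT = 3465, M = 385.000
Σ(x−M)² = 31468.00; s = √(31468.00/8) = 62.718
Cutoffs: 385.000 ± 2.5·62.718 → [228.2, 541.8]
No RTs fall outside the cutoffs; all 9 retained. Mean = 3465/9 = 385.000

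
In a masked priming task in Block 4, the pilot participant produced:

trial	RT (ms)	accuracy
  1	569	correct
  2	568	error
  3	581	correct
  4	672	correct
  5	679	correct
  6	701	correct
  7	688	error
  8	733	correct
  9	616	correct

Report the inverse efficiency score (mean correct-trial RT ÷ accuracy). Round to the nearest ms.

Correct trials (n=7): 569, 581, 672, 679, 701, 733, 616
Mean correct RT = 4551/7 = 650.1429 ms
Proportion correct = 7/9
IES = 650.1429 / (7/9) = 835.898 ms

836 ms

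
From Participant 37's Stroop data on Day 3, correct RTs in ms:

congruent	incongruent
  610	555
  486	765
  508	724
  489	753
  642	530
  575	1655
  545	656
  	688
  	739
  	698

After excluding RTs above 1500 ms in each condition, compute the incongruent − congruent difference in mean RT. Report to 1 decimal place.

incongruent: exclude 1655
M(congruent) = 3855/7 = 550.714
M(incongruent) = 6108/9 = 678.667
Difference = 678.667 − 550.714 = 127.952 ms

128.0 ms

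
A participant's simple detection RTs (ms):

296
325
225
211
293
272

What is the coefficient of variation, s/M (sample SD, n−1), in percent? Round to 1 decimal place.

16.3%

n = 6, Σ = 1622, M = 270.3333
Σ(x−M)² = 9739.333; s = √(9739.333/5) = 44.1346
CV = 44.1346 / 270.3333 = 0.16326 = 16.326%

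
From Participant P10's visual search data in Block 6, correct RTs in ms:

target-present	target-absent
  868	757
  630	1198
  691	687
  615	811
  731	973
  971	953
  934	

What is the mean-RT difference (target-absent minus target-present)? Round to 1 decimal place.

M(target-present) = 5440/7 = 777.143
M(target-absent) = 5379/6 = 896.500
Difference = 896.500 − 777.143 = 119.357 ms

119.4 ms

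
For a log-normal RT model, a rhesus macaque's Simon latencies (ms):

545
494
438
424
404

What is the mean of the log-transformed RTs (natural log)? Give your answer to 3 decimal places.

6.127

ln(RT): 6.3008, 6.2025, 6.0822, 6.0497, 6.0014
Σ ln(RT) = 30.6367
Mean = 30.6367/5 = 6.12734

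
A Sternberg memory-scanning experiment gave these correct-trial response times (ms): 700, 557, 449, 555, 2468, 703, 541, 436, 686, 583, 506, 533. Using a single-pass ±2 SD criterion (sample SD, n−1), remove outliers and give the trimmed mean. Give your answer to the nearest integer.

n = 12, ΣRT = 8717, M = 726.417
Σ(x−M)² = 3396320.92; s = √(3396320.92/11) = 555.659
Cutoffs: 726.417 ± 2·555.659 → [-384.9, 1837.7]
Outside: 2468 → excluded.
Retained (n=11): Σ = 6249, mean = 6249/11 = 568.091

568 ms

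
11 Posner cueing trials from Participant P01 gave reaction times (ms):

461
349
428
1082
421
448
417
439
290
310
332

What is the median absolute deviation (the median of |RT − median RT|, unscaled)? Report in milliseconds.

40 ms

Sorted: 290, 310, 332, 349, 417, 421, 428, 439, 448, 461, 1082 → median = 421
|x − 421|: 40, 72, 7, 661, 0, 27, 4, 18, 131, 111, 89
Sorted deviations: 0, 4, 7, 18, 27, 40, 72, 89, 111, 131, 661 → MAD = 40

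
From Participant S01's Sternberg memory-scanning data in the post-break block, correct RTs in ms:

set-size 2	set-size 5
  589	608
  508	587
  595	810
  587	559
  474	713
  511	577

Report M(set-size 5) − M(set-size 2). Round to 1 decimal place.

98.3 ms

M(set-size 2) = 3264/6 = 544.000
M(set-size 5) = 3854/6 = 642.333
Difference = 642.333 − 544.000 = 98.333 ms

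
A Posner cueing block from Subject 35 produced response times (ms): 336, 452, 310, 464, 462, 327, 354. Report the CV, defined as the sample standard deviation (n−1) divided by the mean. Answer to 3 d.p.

0.180

n = 7, Σ = 2705, M = 386.4286
Σ(x−M)² = 28995.714; s = √(28995.714/6) = 69.5170
CV = 69.5170 / 386.4286 = 0.17990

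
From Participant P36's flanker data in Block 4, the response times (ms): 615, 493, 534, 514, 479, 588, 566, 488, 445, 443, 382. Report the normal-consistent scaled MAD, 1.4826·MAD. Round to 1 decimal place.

71.2 ms

Sorted: 382, 443, 445, 479, 488, 493, 514, 534, 566, 588, 615 → median = 493
|x − 493| sorted: 0, 5, 14, 21, 41, 48, 50, 73, 95, 111, 122 → MAD = 48
Robust SD ≈ 1.4826 × 48 = 71.165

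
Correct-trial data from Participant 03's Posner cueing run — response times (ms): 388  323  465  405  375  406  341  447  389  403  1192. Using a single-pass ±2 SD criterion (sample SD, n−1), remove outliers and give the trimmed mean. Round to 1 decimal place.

394.2 ms

n = 11, ΣRT = 5134, M = 466.727
Σ(x−M)² = 595090.18; s = √(595090.18/10) = 243.945
Cutoffs: 466.727 ± 2·243.945 → [-21.2, 954.6]
Outside: 1192 → excluded.
Retained (n=10): Σ = 3942, mean = 3942/10 = 394.200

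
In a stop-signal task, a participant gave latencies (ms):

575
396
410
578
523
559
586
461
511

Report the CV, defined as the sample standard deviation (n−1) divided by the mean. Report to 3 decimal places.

n = 9, Σ = 4599, M = 511.0000
Σ(x−M)² = 42584.000; s = √(42584.000/8) = 72.9589
CV = 72.9589 / 511.0000 = 0.14278

0.143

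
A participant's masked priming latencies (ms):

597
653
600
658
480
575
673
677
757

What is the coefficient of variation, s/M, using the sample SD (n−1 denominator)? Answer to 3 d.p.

0.124

n = 9, Σ = 5670, M = 630.0000
Σ(x−M)² = 49014.000; s = √(49014.000/8) = 78.2736
CV = 78.2736 / 630.0000 = 0.12424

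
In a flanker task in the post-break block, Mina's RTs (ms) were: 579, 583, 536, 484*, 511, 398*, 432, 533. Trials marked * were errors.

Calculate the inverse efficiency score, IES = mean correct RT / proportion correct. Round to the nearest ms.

Correct trials (n=6): 579, 583, 536, 511, 432, 533
Mean correct RT = 3174/6 = 529.0000 ms
Proportion correct = 6/8
IES = 529.0000 / (6/8) = 705.333 ms

705 ms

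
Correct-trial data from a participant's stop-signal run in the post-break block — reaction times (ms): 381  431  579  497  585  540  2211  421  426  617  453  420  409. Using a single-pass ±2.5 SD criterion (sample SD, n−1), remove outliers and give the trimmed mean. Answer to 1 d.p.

479.9 ms

n = 13, ΣRT = 7970, M = 613.077
Σ(x−M)² = 2837590.92; s = √(2837590.92/12) = 486.278
Cutoffs: 613.077 ± 2.5·486.278 → [-602.6, 1828.8]
Outside: 2211 → excluded.
Retained (n=12): Σ = 5759, mean = 5759/12 = 479.917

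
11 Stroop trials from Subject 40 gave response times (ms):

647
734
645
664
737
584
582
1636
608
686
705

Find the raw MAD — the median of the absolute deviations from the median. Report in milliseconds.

56 ms

Sorted: 582, 584, 608, 645, 647, 664, 686, 705, 734, 737, 1636 → median = 664
|x − 664|: 17, 70, 19, 0, 73, 80, 82, 972, 56, 22, 41
Sorted deviations: 0, 17, 19, 22, 41, 56, 70, 73, 80, 82, 972 → MAD = 56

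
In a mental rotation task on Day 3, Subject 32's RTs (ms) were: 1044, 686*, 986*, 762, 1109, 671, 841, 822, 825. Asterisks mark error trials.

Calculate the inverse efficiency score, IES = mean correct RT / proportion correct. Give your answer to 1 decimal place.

Correct trials (n=7): 1044, 762, 1109, 671, 841, 822, 825
Mean correct RT = 6074/7 = 867.7143 ms
Proportion correct = 7/9
IES = 867.7143 / (7/9) = 1115.633 ms

1115.6 ms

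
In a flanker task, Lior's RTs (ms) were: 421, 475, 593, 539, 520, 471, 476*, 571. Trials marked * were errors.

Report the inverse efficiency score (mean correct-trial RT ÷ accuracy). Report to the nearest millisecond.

586 ms

Correct trials (n=7): 421, 475, 593, 539, 520, 471, 571
Mean correct RT = 3590/7 = 512.8571 ms
Proportion correct = 7/8
IES = 512.8571 / (7/8) = 586.122 ms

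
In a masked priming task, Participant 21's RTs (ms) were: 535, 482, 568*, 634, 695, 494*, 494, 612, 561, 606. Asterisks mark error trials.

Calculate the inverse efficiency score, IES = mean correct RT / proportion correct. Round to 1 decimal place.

Correct trials (n=8): 535, 482, 634, 695, 494, 612, 561, 606
Mean correct RT = 4619/8 = 577.3750 ms
Proportion correct = 8/10
IES = 577.3750 / (8/10) = 721.719 ms

721.7 ms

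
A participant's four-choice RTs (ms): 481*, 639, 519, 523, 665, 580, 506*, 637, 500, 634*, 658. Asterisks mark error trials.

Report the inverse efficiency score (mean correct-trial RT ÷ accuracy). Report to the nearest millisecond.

811 ms

Correct trials (n=8): 639, 519, 523, 665, 580, 637, 500, 658
Mean correct RT = 4721/8 = 590.1250 ms
Proportion correct = 8/11
IES = 590.1250 / (8/11) = 811.422 ms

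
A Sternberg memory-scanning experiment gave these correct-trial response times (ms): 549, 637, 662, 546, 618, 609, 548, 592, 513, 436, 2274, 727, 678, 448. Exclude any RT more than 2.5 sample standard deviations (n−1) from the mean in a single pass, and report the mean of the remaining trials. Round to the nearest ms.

n = 14, ΣRT = 9837, M = 702.643
Σ(x−M)² = 2748463.21; s = √(2748463.21/13) = 459.805
Cutoffs: 702.643 ± 2.5·459.805 → [-446.9, 1852.2]
Outside: 2274 → excluded.
Retained (n=13): Σ = 7563, mean = 7563/13 = 581.769

582 ms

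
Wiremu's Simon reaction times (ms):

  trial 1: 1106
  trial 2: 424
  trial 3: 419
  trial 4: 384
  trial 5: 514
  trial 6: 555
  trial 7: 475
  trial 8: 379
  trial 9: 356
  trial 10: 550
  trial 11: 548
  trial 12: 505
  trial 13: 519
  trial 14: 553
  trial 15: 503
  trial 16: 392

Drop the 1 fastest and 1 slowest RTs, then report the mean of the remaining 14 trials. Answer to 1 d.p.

480.0 ms

Sorted: 356, 379, 384, 392, 419, 424, 475, 503, 505, 514, 519, 548, 550, 553, 555, 1106
Drop lowest 1 (356) and highest 1 (1106)
Remaining (n=14): Σ = 6720, mean = 6720/14 = 480.000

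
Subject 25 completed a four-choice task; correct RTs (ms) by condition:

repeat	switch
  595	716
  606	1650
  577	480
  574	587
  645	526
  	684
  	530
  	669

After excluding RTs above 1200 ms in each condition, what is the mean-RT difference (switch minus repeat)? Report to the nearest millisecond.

-1 ms

switch: exclude 1650
M(repeat) = 2997/5 = 599.400
M(switch) = 4192/7 = 598.857
Difference = 598.857 − 599.400 = -0.543 ms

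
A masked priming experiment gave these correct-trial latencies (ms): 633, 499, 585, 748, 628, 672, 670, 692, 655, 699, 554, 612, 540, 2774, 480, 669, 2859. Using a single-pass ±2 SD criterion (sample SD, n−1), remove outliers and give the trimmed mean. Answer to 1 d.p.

n = 17, ΣRT = 14969, M = 880.529
Σ(x−M)² = 8582110.24; s = √(8582110.24/16) = 732.381
Cutoffs: 880.529 ± 2·732.381 → [-584.2, 2345.3]
Outside: 2774, 2859 → excluded.
Retained (n=15): Σ = 9336, mean = 9336/15 = 622.400

622.4 ms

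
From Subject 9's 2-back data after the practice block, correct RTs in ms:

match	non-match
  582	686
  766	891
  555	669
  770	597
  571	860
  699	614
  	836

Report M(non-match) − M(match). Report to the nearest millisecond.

79 ms

M(match) = 3943/6 = 657.167
M(non-match) = 5153/7 = 736.143
Difference = 736.143 − 657.167 = 78.976 ms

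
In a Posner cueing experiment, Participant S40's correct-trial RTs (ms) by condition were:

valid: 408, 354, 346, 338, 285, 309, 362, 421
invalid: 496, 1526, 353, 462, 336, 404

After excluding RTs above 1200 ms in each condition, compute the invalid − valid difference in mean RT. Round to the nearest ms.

57 ms

invalid: exclude 1526
M(valid) = 2823/8 = 352.875
M(invalid) = 2051/5 = 410.200
Difference = 410.200 − 352.875 = 57.325 ms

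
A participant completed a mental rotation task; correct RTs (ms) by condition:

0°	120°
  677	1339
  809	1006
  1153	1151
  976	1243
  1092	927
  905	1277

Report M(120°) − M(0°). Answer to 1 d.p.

M(0°) = 5612/6 = 935.333
M(120°) = 6943/6 = 1157.167
Difference = 1157.167 − 935.333 = 221.833 ms

221.8 ms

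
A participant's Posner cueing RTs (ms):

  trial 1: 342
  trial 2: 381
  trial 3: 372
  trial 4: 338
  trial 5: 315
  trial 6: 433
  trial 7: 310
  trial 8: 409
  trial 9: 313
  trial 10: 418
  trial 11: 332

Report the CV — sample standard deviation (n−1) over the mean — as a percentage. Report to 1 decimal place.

12.4%

n = 11, Σ = 3963, M = 360.2727
Σ(x−M)² = 20004.182; s = √(20004.182/10) = 44.7260
CV = 44.7260 / 360.2727 = 0.12414 = 12.414%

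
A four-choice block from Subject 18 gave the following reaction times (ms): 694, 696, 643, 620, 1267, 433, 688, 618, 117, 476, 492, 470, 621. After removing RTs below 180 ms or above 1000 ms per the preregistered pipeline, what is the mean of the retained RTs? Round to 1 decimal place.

586.5 ms

Excluded: 117, 1267
Retained (n=11): Σ = 6451
Mean = 6451/11 = 586.4545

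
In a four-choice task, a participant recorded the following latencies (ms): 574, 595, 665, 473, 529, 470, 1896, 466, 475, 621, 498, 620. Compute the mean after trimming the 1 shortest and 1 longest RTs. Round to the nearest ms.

552 ms

Sorted: 466, 470, 473, 475, 498, 529, 574, 595, 620, 621, 665, 1896
Drop lowest 1 (466) and highest 1 (1896)
Remaining (n=10): Σ = 5520, mean = 5520/10 = 552.000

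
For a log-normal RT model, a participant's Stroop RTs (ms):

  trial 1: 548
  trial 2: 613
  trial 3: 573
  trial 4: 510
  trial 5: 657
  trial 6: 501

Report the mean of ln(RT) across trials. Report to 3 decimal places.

6.336

ln(RT): 6.3063, 6.4184, 6.3509, 6.2344, 6.4877, 6.2166
Σ ln(RT) = 38.0142
Mean = 38.0142/6 = 6.33570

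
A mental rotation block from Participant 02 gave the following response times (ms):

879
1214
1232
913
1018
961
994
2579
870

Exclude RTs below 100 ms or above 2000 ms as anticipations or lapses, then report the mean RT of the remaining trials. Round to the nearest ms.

1010 ms

Excluded: 2579
Retained (n=8): Σ = 8081
Mean = 8081/8 = 1010.1250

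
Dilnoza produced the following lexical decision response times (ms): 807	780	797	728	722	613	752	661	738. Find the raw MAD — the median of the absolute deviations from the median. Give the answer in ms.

Sorted: 613, 661, 722, 728, 738, 752, 780, 797, 807 → median = 738
|x − 738|: 69, 42, 59, 10, 16, 125, 14, 77, 0
Sorted deviations: 0, 10, 14, 16, 42, 59, 69, 77, 125 → MAD = 42

42 ms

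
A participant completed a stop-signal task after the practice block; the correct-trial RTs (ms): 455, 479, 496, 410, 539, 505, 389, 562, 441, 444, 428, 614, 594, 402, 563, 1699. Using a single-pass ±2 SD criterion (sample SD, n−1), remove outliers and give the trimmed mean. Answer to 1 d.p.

488.1 ms

n = 16, ΣRT = 9020, M = 563.750
Σ(x−M)² = 1448075.00; s = √(1448075.00/15) = 310.706
Cutoffs: 563.750 ± 2·310.706 → [-57.7, 1185.2]
Outside: 1699 → excluded.
Retained (n=15): Σ = 7321, mean = 7321/15 = 488.067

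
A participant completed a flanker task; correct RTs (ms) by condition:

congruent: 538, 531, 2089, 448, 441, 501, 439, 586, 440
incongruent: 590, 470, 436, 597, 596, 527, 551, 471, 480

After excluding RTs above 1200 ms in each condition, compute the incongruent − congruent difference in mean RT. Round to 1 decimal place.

congruent: exclude 2089
M(congruent) = 3924/8 = 490.500
M(incongruent) = 4718/9 = 524.222
Difference = 524.222 − 490.500 = 33.722 ms

33.7 ms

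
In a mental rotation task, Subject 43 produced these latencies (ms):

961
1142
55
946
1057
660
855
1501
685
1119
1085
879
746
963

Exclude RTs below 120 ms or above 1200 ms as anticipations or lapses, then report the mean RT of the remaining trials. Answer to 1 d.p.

Excluded: 55, 1501
Retained (n=12): Σ = 11098
Mean = 11098/12 = 924.8333

924.8 ms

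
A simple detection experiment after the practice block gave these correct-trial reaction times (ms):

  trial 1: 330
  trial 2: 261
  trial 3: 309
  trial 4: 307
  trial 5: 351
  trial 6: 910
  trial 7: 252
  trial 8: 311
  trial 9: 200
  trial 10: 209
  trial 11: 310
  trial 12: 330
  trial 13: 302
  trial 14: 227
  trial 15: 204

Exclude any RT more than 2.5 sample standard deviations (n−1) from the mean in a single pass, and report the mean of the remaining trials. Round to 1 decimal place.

278.8 ms

n = 15, ΣRT = 4813, M = 320.867
Σ(x−M)² = 406975.73; s = √(406975.73/14) = 170.498
Cutoffs: 320.867 ± 2.5·170.498 → [-105.4, 747.1]
Outside: 910 → excluded.
Retained (n=14): Σ = 3903, mean = 3903/14 = 278.786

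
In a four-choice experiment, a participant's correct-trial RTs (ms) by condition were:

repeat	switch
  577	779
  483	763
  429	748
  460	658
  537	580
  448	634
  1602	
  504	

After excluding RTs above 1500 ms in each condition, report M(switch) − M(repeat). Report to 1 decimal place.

202.5 ms

repeat: exclude 1602
M(repeat) = 3438/7 = 491.143
M(switch) = 4162/6 = 693.667
Difference = 693.667 − 491.143 = 202.524 ms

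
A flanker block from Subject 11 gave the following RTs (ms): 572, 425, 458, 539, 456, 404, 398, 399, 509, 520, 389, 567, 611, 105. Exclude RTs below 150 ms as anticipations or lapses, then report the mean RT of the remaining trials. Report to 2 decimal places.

480.54 ms

Excluded: 105
Retained (n=13): Σ = 6247
Mean = 6247/13 = 480.5385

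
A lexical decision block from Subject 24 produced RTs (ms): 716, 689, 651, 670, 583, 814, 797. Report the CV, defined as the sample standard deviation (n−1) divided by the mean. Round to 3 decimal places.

n = 7, Σ = 4920, M = 702.8571
Σ(x−M)² = 39714.857; s = √(39714.857/6) = 81.3581
CV = 81.3581 / 702.8571 = 0.11575

0.116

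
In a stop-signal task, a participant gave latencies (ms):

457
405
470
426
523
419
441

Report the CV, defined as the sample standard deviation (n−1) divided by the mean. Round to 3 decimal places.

0.088

n = 7, Σ = 3141, M = 448.7143
Σ(x−M)² = 9409.429; s = √(9409.429/6) = 39.6010
CV = 39.6010 / 448.7143 = 0.08825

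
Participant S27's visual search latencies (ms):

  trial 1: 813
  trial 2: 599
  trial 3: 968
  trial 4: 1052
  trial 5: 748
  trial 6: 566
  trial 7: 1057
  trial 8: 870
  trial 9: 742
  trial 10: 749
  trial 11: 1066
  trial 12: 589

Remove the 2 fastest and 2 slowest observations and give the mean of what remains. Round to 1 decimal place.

Sorted: 566, 589, 599, 742, 748, 749, 813, 870, 968, 1052, 1057, 1066
Drop lowest 2 (566, 589) and highest 2 (1057, 1066)
Remaining (n=8): Σ = 6541, mean = 6541/8 = 817.625

817.6 ms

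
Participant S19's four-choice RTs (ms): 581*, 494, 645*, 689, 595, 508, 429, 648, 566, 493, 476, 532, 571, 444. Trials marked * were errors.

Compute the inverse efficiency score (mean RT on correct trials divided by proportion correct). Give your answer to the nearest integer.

Correct trials (n=12): 494, 689, 595, 508, 429, 648, 566, 493, 476, 532, 571, 444
Mean correct RT = 6445/12 = 537.0833 ms
Proportion correct = 12/14
IES = 537.0833 / (12/14) = 626.597 ms

627 ms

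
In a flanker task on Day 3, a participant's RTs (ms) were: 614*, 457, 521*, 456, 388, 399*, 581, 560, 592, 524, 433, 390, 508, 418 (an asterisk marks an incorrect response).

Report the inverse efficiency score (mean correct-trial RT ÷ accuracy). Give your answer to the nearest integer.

614 ms

Correct trials (n=11): 457, 456, 388, 581, 560, 592, 524, 433, 390, 508, 418
Mean correct RT = 5307/11 = 482.4545 ms
Proportion correct = 11/14
IES = 482.4545 / (11/14) = 614.033 ms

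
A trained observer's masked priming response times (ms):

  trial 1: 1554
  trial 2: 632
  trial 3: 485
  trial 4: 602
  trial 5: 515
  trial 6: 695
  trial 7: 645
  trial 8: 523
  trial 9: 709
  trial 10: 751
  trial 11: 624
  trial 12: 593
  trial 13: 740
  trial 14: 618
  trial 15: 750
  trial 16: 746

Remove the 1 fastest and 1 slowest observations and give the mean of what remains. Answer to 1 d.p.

Sorted: 485, 515, 523, 593, 602, 618, 624, 632, 645, 695, 709, 740, 746, 750, 751, 1554
Drop lowest 1 (485) and highest 1 (1554)
Remaining (n=14): Σ = 9143, mean = 9143/14 = 653.071

653.1 ms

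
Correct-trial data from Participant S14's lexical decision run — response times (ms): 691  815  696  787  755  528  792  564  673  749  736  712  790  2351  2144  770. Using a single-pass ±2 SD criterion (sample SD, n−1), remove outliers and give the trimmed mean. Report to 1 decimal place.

718.4 ms

n = 16, ΣRT = 14553, M = 909.562
Σ(x−M)² = 4206303.94; s = √(4206303.94/15) = 529.547
Cutoffs: 909.562 ± 2·529.547 → [-149.5, 1968.7]
Outside: 2144, 2351 → excluded.
Retained (n=14): Σ = 10058, mean = 10058/14 = 718.429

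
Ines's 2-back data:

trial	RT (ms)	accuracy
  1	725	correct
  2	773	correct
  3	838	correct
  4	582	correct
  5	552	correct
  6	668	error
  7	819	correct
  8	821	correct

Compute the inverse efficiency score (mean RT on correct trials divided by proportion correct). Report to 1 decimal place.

834.3 ms

Correct trials (n=7): 725, 773, 838, 582, 552, 819, 821
Mean correct RT = 5110/7 = 730.0000 ms
Proportion correct = 7/8
IES = 730.0000 / (7/8) = 834.286 ms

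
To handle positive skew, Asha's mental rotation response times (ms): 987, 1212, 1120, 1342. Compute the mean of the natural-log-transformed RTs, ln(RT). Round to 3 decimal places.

7.054

ln(RT): 6.8947, 7.1000, 7.0211, 7.2019
Σ ln(RT) = 28.2177
Mean = 28.2177/4 = 7.05442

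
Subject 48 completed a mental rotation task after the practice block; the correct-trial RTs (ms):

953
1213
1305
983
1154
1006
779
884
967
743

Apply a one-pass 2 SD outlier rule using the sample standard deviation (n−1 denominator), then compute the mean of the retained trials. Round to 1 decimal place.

998.7 ms

n = 10, ΣRT = 9987, M = 998.700
Σ(x−M)² = 294062.10; s = √(294062.10/9) = 180.758
Cutoffs: 998.700 ± 2·180.758 → [637.2, 1360.2]
No RTs fall outside the cutoffs; all 10 retained. Mean = 9987/10 = 998.700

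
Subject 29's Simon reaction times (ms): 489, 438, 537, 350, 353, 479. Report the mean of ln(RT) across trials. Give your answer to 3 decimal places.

6.076

ln(RT): 6.1924, 6.0822, 6.2860, 5.8579, 5.8665, 6.1717
Σ ln(RT) = 36.4567
Mean = 36.4567/6 = 6.07611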